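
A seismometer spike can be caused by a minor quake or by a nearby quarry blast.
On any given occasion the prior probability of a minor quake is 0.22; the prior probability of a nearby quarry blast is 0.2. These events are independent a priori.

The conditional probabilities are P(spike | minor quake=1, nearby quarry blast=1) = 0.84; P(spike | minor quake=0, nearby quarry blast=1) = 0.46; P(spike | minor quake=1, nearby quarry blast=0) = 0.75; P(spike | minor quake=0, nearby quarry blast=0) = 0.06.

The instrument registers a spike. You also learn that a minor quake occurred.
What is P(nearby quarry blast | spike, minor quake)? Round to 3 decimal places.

For the numerator, keep only nearby quarry blast=true terms: 0.84*0.2 = 0.168000
The normalizing constant is 0.75*0.8 + 0.84*0.2 = 0.768000
Posterior = 0.168000 / 0.768000 ≈ 0.219

P(nearby quarry blast | spike, minor quake) ≈ 0.219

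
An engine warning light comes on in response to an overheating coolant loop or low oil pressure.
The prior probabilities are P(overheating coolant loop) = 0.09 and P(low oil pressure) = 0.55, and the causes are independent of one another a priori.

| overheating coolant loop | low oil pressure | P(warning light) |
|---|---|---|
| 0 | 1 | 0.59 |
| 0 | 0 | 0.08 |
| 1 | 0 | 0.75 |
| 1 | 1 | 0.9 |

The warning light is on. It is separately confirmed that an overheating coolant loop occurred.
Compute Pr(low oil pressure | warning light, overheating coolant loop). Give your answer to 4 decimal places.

Pr(low oil pressure | warning light, overheating coolant loop) ≈ 0.5946

Enumerate both values of low oil pressure and weight by the priors:
  P(warning light | overheating coolant loop) = 0.75·0.45 + 0.9·0.55
        = 0.337500 + 0.495000 = 0.832500
The terms with low oil pressure present sum to 0.495000, so
  P(low oil pressure | warning light, overheating coolant loop) = 0.495000 / 0.832500 ≈ 0.5946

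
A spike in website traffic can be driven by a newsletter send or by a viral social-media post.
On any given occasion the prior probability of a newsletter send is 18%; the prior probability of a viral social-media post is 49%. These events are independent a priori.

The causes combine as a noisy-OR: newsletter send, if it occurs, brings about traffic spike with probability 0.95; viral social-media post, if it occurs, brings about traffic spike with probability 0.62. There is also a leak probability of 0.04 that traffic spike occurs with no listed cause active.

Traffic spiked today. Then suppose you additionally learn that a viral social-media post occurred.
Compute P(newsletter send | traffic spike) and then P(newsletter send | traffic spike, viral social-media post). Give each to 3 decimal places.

Under noisy-OR, P(traffic spike | causes) = 1 − (1−0.04)·∏(1−qᵢ) over the active causes.
Numerator (weight on configurations with newsletter send): 0.087394 + 0.086591 = 0.173985
The normalizing constant is 0.04*0.82*0.51 + 0.6352*0.82*0.49 + 0.952*0.18*0.51 + 0.98176*0.18*0.49 = 0.445936
Posterior = 0.173985 / 0.445936 ≈ 0.390

Now also conditioning on viral social-media post=true:
P(traffic spike | viral social-media post) = 0.6352*0.82 + 0.98176*0.18 = 0.520864 + 0.176717 = 0.697581
The newsletter send-present share is 0.98176*0.18 = 0.176717.
Hence the posterior is 0.176717/0.697581 ≈ 0.253.

P(newsletter send | traffic spike) ≈ 0.390; P(newsletter send | traffic spike, viral social-media post) ≈ 0.253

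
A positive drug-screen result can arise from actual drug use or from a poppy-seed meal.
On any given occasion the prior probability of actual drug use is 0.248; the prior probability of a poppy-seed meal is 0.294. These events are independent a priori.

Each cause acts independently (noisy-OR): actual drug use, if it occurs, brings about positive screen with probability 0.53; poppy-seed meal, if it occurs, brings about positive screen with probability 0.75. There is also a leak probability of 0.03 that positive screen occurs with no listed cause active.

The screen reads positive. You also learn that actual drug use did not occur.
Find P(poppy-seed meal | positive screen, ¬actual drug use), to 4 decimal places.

Under noisy-OR, P(positive screen | causes) = 1 − (1−0.03)·∏(1−qᵢ) over the active causes.
P(positive screen | ¬actual drug use) = 0.03×0.706 + 0.7575×0.294 = 0.021180 + 0.222705 = 0.243885
Of this, 0.222705 comes from 0.7575×0.294 (the poppy-seed meal=true cases).
Hence the posterior is 0.222705/0.243885 ≈ 0.9132.

P(poppy-seed meal | positive screen, ¬actual drug use) ≈ 0.9132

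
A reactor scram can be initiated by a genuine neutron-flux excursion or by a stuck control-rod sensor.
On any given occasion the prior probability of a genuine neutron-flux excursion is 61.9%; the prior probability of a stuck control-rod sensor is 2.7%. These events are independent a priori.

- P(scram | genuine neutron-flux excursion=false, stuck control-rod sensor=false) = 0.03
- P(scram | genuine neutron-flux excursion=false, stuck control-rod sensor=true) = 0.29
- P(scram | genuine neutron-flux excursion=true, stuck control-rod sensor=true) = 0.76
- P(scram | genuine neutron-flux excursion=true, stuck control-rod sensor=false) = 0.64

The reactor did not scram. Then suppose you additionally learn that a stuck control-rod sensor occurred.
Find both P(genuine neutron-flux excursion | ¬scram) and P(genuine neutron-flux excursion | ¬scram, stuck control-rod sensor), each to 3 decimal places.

By total probability over the 4 (genuine neutron-flux excursion, stuck control-rod sensor) configurations:
  P(¬scram) = 0.97·0.381·0.973 + 0.71·0.381·0.027 + 0.36·0.619·0.973 + 0.24·0.619·0.027
        = 0.359592 + 0.007304 + 0.216823 + 0.004011 = 0.587730
Keeping only the genuine neutron-flux excursion-present terms gives 0.220834, so
  P(genuine neutron-flux excursion | ¬scram) = 0.220834 / 0.587730 ≈ 0.376

Now also conditioning on stuck control-rod sensor=true:
P(¬scram | stuck control-rod sensor) = 0.71·0.381 + 0.24·0.619 = 0.270510 + 0.148560 = 0.419070
Restricting to configurations with genuine neutron-flux excursion present: 0.24·0.619 = 0.148560.
So P(genuine neutron-flux excursion | ¬scram, stuck control-rod sensor) = 0.148560/0.419070 ≈ 0.354.

P(genuine neutron-flux excursion | ¬scram) ≈ 0.376; P(genuine neutron-flux excursion | ¬scram, stuck control-rod sensor) ≈ 0.354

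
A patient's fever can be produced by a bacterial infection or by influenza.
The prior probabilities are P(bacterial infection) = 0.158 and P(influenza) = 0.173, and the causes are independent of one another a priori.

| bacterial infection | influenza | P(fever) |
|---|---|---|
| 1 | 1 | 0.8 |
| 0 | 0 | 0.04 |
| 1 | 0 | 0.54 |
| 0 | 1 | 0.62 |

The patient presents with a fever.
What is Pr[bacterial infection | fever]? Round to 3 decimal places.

Pr[bacterial infection | fever] ≈ 0.439

Sum P(fever|·) weighted by the priors over the 4 (bacterial infection, influenza) configurations:
  P(fever) = 0.04·0.842·0.827 + 0.62·0.842·0.173 + 0.54·0.158·0.827 + 0.8·0.158·0.173
        = 0.027853 + 0.090313 + 0.070560 + 0.021867 = 0.210593
Keeping only the bacterial infection-present terms gives 0.092427, so
  P(bacterial infection | fever) = 0.092427 / 0.210593 ≈ 0.439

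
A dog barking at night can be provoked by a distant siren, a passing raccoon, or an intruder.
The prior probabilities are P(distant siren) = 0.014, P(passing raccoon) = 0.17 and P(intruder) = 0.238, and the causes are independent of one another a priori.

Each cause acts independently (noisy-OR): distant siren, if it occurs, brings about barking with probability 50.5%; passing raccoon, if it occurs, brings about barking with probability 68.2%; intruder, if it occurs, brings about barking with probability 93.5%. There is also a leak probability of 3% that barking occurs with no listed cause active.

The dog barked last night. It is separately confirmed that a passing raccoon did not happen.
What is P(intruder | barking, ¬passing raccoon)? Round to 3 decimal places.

Under noisy-OR, P(barking | causes) = 1 − (1−0.03)·∏(1−qᵢ) over the active causes.
Numerator (weight on configurations with intruder): 0.219872 + 0.003228 = 0.223100
The normalizing constant is 0.03·0.986·0.762 + 0.93695·0.986·0.238 + 0.51985·0.014·0.762 + 0.96879·0.014·0.238 = 0.251186
Posterior = 0.223100 / 0.251186 ≈ 0.888

P(intruder | barking, ¬passing raccoon) ≈ 0.888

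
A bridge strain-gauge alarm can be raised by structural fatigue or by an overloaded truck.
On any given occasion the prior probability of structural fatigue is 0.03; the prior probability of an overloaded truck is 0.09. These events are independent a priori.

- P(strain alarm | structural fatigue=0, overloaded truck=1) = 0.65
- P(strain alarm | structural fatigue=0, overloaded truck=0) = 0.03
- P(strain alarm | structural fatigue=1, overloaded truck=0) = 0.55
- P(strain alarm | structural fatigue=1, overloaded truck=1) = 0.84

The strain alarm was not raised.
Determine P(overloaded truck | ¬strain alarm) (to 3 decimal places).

P(overloaded truck | ¬strain alarm) ≈ 0.034

Sum P(¬strain alarm|·) weighted by the priors over the 4 (structural fatigue, overloaded truck) configurations:
  P(¬strain alarm) = 0.97*0.97*0.91 + 0.35*0.97*0.09 + 0.45*0.03*0.91 + 0.16*0.03*0.09
        = 0.856219 + 0.030555 + 0.012285 + 0.000432 = 0.899491
Configurations with overloaded truck contribute 0.030987, so
  P(overloaded truck | ¬strain alarm) = 0.030987 / 0.899491 ≈ 0.034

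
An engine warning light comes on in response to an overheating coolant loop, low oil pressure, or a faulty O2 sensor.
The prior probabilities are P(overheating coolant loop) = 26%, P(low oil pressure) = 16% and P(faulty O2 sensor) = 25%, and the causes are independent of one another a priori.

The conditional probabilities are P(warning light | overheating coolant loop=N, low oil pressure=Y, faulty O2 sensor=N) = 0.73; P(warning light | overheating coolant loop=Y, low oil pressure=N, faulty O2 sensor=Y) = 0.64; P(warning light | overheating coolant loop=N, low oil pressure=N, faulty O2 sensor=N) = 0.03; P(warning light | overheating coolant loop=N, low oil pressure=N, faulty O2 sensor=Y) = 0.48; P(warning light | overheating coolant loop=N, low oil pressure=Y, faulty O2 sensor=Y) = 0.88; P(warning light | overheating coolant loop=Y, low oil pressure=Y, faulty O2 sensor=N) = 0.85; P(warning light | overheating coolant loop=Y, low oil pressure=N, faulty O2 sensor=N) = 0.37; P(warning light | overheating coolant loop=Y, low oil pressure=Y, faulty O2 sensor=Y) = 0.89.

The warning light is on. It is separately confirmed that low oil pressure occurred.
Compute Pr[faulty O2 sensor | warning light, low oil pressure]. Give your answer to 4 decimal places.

P(warning light | low oil pressure) = 0.73×0.74×0.75 + 0.88×0.74×0.25 + 0.85×0.26×0.75 + 0.89×0.26×0.25 = 0.405150 + 0.162800 + 0.165750 + 0.057850 = 0.791550
The faulty O2 sensor-present share is 0.162800 + 0.057850 = 0.220650.
P(faulty O2 sensor | warning light, low oil pressure) = 0.220650 / 0.791550 ≈ 0.2788

Pr[faulty O2 sensor | warning light, low oil pressure] ≈ 0.2788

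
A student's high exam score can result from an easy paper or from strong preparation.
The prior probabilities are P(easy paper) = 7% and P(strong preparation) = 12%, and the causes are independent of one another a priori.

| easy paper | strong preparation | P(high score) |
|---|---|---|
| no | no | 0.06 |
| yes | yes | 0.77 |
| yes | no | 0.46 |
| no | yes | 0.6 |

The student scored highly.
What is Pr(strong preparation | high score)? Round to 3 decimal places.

Pr(strong preparation | high score) ≈ 0.487

P(high score) = 0.06*0.93*0.88 + 0.6*0.93*0.12 + 0.46*0.07*0.88 + 0.77*0.07*0.12 = 0.049104 + 0.066960 + 0.028336 + 0.006468 = 0.150868
Of this, 0.073428 comes from 0.066960 + 0.006468 (the strong preparation=true cases).
Hence the posterior is 0.073428/0.150868 ≈ 0.487.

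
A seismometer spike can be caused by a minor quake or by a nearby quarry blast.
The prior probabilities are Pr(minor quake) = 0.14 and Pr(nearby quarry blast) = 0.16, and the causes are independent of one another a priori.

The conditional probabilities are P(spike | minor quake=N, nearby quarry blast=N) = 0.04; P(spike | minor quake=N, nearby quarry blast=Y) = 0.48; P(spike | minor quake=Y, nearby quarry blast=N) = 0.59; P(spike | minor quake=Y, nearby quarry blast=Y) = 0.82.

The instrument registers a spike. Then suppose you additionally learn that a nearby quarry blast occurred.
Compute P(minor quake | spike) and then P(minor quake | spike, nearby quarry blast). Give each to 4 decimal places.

P(minor quake | spike) ≈ 0.4803; P(minor quake | spike, nearby quarry blast) ≈ 0.2176

Sum P(spike|·) weighted by the priors over the 4 (minor quake, nearby quarry blast) configurations:
  P(spike) = 0.04*0.86*0.84 + 0.48*0.86*0.16 + 0.59*0.14*0.84 + 0.82*0.14*0.16
        = 0.028896 + 0.066048 + 0.069384 + 0.018368 = 0.182696
Configurations with minor quake contribute 0.087752, so
  P(minor quake | spike) = 0.087752 / 0.182696 ≈ 0.4803

Now also conditioning on nearby quarry blast=true:
P(spike | nearby quarry blast) = 0.48*0.86 + 0.82*0.14 = 0.412800 + 0.114800 = 0.527600
Of this, 0.114800 comes from 0.82*0.14 (the minor quake=true cases).
P(minor quake | spike, nearby quarry blast) = 0.114800 / 0.527600 ≈ 0.2176
This is intercausal reasoning (explaining away): once nearby quarry blast accounts for the spike, minor quake becomes less likely.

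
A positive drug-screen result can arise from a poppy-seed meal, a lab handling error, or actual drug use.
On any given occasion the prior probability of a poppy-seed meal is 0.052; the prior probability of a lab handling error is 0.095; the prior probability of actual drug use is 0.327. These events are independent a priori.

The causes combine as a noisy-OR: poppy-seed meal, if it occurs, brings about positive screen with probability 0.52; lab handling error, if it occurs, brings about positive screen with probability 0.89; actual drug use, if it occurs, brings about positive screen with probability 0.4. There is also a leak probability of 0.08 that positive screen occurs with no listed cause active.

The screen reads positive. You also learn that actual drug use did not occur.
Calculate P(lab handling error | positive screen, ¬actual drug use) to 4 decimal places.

P(lab handling error | positive screen, ¬actual drug use) ≈ 0.4743

Under noisy-OR, P(positive screen | causes) = 1 − (1−0.08)·∏(1−qᵢ) over the active causes.
Weight on lab handling error=true, given the evidence: 0.080946 + 0.004700 = 0.085646
Normalizer over all consistent configurations: 0.08×0.948×0.905 + 0.8988×0.948×0.095 + 0.5584×0.052×0.905 + 0.951424×0.052×0.095 = 0.180559
Posterior = 0.085646 / 0.180559 ≈ 0.4743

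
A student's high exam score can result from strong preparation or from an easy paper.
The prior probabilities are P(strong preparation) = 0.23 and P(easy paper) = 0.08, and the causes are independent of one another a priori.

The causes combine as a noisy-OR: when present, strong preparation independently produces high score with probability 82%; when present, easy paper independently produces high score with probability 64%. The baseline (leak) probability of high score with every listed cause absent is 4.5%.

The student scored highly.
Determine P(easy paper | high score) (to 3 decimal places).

P(easy paper | high score) ≈ 0.218

Under noisy-OR, P(high score | causes) = 1 − (1−0.045)·∏(1−qᵢ) over the active causes.
Numerator (weight on configurations with easy paper): 0.040422 + 0.017261 = 0.057683
Denominator P(high score): 0.045·0.77·0.92 + 0.6562·0.77·0.08 + 0.8281·0.23·0.92 + 0.938116·0.23·0.08 = 0.264787
P(easy paper | high score) = 0.057683/0.264787 ≈ 0.218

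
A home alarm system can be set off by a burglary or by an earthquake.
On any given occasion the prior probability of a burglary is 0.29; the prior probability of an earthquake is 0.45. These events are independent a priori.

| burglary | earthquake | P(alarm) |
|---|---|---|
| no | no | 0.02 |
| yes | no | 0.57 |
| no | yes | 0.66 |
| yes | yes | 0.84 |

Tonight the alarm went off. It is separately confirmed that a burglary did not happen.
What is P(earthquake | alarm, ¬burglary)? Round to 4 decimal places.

P(earthquake | alarm, ¬burglary) ≈ 0.9643

By total probability over both values of earthquake:
  P(alarm | ¬burglary) = 0.02·0.55 + 0.66·0.45
        = 0.011000 + 0.297000 = 0.308000
Configurations with earthquake contribute 0.297000, so
  P(earthquake | alarm, ¬burglary) = 0.297000 / 0.308000 ≈ 0.9643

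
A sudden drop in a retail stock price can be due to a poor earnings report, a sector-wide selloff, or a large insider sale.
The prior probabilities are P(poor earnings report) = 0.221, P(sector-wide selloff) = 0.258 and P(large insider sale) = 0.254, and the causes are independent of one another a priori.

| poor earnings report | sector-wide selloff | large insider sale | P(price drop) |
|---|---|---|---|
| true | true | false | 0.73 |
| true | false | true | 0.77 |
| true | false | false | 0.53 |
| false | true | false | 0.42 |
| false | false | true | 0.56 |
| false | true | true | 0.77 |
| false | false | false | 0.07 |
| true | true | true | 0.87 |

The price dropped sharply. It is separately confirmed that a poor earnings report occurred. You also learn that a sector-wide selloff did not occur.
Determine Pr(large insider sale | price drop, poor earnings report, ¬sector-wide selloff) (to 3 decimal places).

Pr(large insider sale | price drop, poor earnings report, ¬sector-wide selloff) ≈ 0.331

P(price drop | poor earnings report, ¬sector-wide selloff) = 0.53×0.746 + 0.77×0.254 = 0.395380 + 0.195580 = 0.590960
Restricting to configurations with large insider sale present: 0.77×0.254 = 0.195580.
P(large insider sale | price drop, poor earnings report, ¬sector-wide selloff) = 0.195580 / 0.590960 ≈ 0.331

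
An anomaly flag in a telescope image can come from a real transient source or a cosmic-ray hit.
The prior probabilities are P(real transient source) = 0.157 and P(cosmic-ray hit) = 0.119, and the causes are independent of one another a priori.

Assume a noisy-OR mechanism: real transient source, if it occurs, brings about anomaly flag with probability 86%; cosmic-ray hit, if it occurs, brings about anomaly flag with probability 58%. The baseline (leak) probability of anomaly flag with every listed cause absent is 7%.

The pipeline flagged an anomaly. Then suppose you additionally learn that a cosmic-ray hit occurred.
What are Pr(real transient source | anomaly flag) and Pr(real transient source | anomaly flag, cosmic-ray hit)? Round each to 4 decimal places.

Under noisy-OR, P(anomaly flag | causes) = 1 − (1−0.07)·∏(1−qᵢ) over the active causes.
Enumerate the 4 (real transient source, cosmic-ray hit) configurations and weight by the priors:
  P(anomaly flag) = 0.07*0.843*0.881 + 0.6094*0.843*0.119 + 0.8698*0.157*0.881 + 0.945316*0.157*0.119
        = 0.051988 + 0.061133 + 0.120308 + 0.017661 = 0.251090
Configurations with real transient source contribute 0.137969, so
  P(real transient source | anomaly flag) = 0.137969 / 0.251090 ≈ 0.5495

Now condition on the additional information:
Weight on real transient source=true, given the evidence: 0.945316·0.157 = 0.148415
Normalizer over all consistent configurations: 0.6094·0.843 + 0.945316·0.157 = 0.662139
Posterior = 0.148415 / 0.662139 ≈ 0.2241
— cosmic-ray hit explains away the evidence for real transient source.

Pr(real transient source | anomaly flag) ≈ 0.5495; Pr(real transient source | anomaly flag, cosmic-ray hit) ≈ 0.2241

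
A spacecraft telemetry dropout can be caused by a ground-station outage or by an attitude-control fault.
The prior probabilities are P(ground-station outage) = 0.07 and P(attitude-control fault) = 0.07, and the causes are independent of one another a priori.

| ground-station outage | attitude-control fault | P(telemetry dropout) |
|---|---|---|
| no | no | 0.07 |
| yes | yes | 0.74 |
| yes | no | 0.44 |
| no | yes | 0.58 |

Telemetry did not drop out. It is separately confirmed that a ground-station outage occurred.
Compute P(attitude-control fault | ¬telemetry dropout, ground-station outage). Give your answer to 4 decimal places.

P(¬telemetry dropout | ground-station outage) = 0.56·0.93 + 0.26·0.07 = 0.520800 + 0.018200 = 0.539000
Restricting to configurations with attitude-control fault present: 0.26·0.07 = 0.018200.
Hence the posterior is 0.018200/0.539000 ≈ 0.0338.

P(attitude-control fault | ¬telemetry dropout, ground-station outage) ≈ 0.0338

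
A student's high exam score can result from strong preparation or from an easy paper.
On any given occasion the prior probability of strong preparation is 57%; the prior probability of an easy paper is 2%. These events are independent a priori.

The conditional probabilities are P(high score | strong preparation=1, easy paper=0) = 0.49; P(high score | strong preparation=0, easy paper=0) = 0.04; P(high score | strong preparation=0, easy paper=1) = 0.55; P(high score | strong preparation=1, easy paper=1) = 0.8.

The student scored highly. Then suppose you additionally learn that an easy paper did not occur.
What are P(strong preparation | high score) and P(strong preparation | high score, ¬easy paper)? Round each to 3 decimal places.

P(strong preparation | high score) ≈ 0.929; P(strong preparation | high score, ¬easy paper) ≈ 0.942

By total probability over the 4 (strong preparation, easy paper) configurations:
  P(high score) = 0.04*0.43*0.98 + 0.55*0.43*0.02 + 0.49*0.57*0.98 + 0.8*0.57*0.02
        = 0.016856 + 0.004730 + 0.273714 + 0.009120 = 0.304420
Keeping only the strong preparation-present terms gives 0.282834, so
  P(strong preparation | high score) = 0.282834 / 0.304420 ≈ 0.929

With the extra evidence:
Enumerate both values of strong preparation and weight by the priors:
  P(high score | ¬easy paper) = 0.04·0.43 + 0.49·0.57
        = 0.017200 + 0.279300 = 0.296500
Configurations with strong preparation contribute 0.279300, so
  P(strong preparation | high score, ¬easy paper) = 0.279300 / 0.296500 ≈ 0.942
Ruling out easy paper raises the posterior on strong preparation — the flip side of explaining away.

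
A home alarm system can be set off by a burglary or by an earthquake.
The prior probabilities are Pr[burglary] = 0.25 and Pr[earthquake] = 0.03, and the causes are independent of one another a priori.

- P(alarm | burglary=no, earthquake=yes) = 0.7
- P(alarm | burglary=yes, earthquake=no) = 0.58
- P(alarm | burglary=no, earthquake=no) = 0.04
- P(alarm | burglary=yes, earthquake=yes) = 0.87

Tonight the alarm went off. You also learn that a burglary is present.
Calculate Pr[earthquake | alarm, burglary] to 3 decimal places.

Pr[earthquake | alarm, burglary] ≈ 0.044

P(alarm | burglary) = 0.58·0.97 + 0.87·0.03 = 0.562600 + 0.026100 = 0.588700
Of this, 0.026100 comes from 0.87·0.03 (the earthquake=true cases).
Hence the posterior is 0.026100/0.588700 ≈ 0.044.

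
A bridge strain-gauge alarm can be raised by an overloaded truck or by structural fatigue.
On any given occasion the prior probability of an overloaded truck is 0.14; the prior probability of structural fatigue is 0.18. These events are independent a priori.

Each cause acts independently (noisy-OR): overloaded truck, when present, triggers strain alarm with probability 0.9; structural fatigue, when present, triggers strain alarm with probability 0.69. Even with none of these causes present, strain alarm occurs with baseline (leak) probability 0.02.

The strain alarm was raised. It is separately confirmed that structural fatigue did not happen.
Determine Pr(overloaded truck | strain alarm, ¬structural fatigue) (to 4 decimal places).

Under noisy-OR, P(strain alarm | causes) = 1 − (1−0.02)·∏(1−qᵢ) over the active causes.
P(strain alarm | ¬structural fatigue) = 0.02*0.86 + 0.902*0.14 = 0.017200 + 0.126280 = 0.143480
Of this, 0.126280 comes from 0.902*0.14 (the overloaded truck=true cases).
So P(overloaded truck | strain alarm, ¬structural fatigue) = 0.126280/0.143480 ≈ 0.8801.

Pr(overloaded truck | strain alarm, ¬structural fatigue) ≈ 0.8801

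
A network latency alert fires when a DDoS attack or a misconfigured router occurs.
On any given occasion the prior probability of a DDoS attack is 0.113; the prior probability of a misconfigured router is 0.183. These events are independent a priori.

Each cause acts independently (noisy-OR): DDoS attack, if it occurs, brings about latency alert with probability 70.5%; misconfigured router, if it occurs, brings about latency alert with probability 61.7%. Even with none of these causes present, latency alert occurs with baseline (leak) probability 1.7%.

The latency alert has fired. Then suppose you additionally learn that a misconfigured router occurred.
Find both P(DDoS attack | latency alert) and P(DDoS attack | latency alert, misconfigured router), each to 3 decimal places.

P(DDoS attack | latency alert) ≈ 0.425; P(DDoS attack | latency alert, misconfigured router) ≈ 0.154

Under noisy-OR, P(latency alert | causes) = 1 − (1−0.017)·∏(1−qᵢ) over the active causes.
P(latency alert) = 0.017·0.887·0.817 + 0.623511·0.887·0.183 + 0.710015·0.113·0.817 + 0.888936·0.113·0.183 = 0.012320 + 0.101209 + 0.065549 + 0.018382 = 0.197460
The DDoS attack-present share is 0.065549 + 0.018382 = 0.083931.
P(DDoS attack | latency alert) = 0.083931 / 0.197460 ≈ 0.425

Now also conditioning on misconfigured router=true:
Sum P(latency alert|·) weighted by the priors over both values of DDoS attack:
  P(latency alert | misconfigured router) = 0.623511·0.887 + 0.888936·0.113
        = 0.553054 + 0.100450 = 0.653504
The terms with DDoS attack present sum to 0.100450, so
  P(DDoS attack | latency alert, misconfigured router) = 0.100450 / 0.653504 ≈ 0.154
The drop from 0.425 to 0.154 is the explaining-away (discounting) effect.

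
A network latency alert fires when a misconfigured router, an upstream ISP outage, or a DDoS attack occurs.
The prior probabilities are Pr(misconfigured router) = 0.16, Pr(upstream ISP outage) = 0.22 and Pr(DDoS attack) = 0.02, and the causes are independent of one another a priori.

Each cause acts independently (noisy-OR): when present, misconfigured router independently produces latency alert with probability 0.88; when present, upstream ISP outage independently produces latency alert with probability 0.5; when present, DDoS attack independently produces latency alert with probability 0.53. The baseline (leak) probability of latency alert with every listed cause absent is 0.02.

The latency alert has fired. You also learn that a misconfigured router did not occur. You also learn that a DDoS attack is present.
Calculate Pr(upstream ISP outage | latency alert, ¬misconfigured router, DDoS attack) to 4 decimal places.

Under noisy-OR, P(latency alert | causes) = 1 − (1−0.02)·∏(1−qᵢ) over the active causes.
For the numerator, keep only upstream ISP outage=true terms: 0.7697*0.22 = 0.169334
Denominator P(latency alert | ¬misconfigured router, DDoS attack): 0.5394*0.78 + 0.7697*0.22 = 0.590066
P(upstream ISP outage | latency alert, ¬misconfigured router, DDoS attack) = 0.169334/0.590066 ≈ 0.2870

Pr(upstream ISP outage | latency alert, ¬misconfigured router, DDoS attack) ≈ 0.2870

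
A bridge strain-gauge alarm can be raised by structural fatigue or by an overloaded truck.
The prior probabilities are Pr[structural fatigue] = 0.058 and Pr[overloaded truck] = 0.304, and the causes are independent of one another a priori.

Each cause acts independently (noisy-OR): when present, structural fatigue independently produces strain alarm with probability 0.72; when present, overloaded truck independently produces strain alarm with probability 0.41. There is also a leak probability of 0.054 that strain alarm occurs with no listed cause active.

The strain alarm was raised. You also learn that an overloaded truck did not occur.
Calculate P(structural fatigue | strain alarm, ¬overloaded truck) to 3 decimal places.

P(structural fatigue | strain alarm, ¬overloaded truck) ≈ 0.456

Under noisy-OR, P(strain alarm | causes) = 1 − (1−0.054)·∏(1−qᵢ) over the active causes.
P(strain alarm | ¬overloaded truck) = 0.054·0.942 + 0.73512·0.058 = 0.050868 + 0.042637 = 0.093505
The structural fatigue-present share is 0.73512·0.058 = 0.042637.
Hence the posterior is 0.042637/0.093505 ≈ 0.456.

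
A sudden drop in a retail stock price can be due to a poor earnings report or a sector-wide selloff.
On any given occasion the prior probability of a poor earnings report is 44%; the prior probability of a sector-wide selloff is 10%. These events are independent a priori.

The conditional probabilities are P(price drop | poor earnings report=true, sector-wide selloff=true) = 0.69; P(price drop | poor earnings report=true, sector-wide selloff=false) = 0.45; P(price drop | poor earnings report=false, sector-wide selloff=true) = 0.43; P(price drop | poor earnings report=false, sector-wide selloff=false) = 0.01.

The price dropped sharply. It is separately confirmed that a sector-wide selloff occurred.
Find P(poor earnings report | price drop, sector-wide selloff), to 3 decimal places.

Enumerate both values of poor earnings report and weight by the priors:
  P(price drop | sector-wide selloff) = 0.43*0.56 + 0.69*0.44
        = 0.240800 + 0.303600 = 0.544400
Configurations with poor earnings report contribute 0.303600, so
  P(poor earnings report | price drop, sector-wide selloff) = 0.303600 / 0.544400 ≈ 0.558

P(poor earnings report | price drop, sector-wide selloff) ≈ 0.558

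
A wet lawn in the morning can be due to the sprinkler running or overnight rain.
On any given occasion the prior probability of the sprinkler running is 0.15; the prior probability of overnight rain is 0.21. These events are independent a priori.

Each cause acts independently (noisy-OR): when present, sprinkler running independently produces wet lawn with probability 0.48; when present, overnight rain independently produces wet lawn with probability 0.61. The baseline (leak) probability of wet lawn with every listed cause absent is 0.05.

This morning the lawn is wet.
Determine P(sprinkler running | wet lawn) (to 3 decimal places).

P(sprinkler running | wet lawn) ≈ 0.369

Under noisy-OR, P(wet lawn | causes) = 1 − (1−0.05)·∏(1−qᵢ) over the active causes.
Numerator (weight on configurations with sprinkler running): 0.059961 + 0.025431 = 0.085392
Denominator P(wet lawn): 0.05×0.85×0.79 + 0.6295×0.85×0.21 + 0.506×0.15×0.79 + 0.80734×0.15×0.21 = 0.231333
Posterior = 0.085392 / 0.231333 ≈ 0.369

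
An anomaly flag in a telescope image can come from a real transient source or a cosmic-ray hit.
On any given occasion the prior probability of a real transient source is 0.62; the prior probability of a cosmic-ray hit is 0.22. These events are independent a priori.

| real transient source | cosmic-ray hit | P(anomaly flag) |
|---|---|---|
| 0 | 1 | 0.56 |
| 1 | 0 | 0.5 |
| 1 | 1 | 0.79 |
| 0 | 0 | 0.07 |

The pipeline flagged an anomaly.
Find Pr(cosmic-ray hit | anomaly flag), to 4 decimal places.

Pr(cosmic-ray hit | anomaly flag) ≈ 0.3706

P(anomaly flag) = 0.07*0.38*0.78 + 0.56*0.38*0.22 + 0.5*0.62*0.78 + 0.79*0.62*0.22 = 0.020748 + 0.046816 + 0.241800 + 0.107756 = 0.417120
The cosmic-ray hit-present share is 0.046816 + 0.107756 = 0.154572.
P(cosmic-ray hit | anomaly flag) = 0.154572 / 0.417120 ≈ 0.3706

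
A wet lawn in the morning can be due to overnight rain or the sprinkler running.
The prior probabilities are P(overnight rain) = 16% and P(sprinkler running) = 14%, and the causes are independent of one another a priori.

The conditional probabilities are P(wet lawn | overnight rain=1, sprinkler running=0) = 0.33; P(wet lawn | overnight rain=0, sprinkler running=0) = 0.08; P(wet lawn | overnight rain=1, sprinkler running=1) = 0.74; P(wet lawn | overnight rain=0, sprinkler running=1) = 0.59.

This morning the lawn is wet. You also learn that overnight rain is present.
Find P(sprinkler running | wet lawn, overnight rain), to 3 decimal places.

P(sprinkler running | wet lawn, overnight rain) ≈ 0.267

Numerator (weight on configurations with sprinkler running): 0.74*0.14 = 0.103600
Denominator P(wet lawn | overnight rain): 0.33*0.86 + 0.74*0.14 = 0.387400
P(sprinkler running | wet lawn, overnight rain) = 0.103600/0.387400 ≈ 0.267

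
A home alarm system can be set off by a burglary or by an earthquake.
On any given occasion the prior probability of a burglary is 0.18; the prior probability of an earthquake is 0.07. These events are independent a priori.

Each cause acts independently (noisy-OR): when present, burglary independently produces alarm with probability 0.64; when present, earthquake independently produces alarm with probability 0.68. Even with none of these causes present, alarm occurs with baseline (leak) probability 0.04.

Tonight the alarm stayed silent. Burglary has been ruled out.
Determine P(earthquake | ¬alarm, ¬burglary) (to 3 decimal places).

Under noisy-OR, P(alarm | causes) = 1 − (1−0.04)·∏(1−qᵢ) over the active causes.
Weight on earthquake=true, given the evidence: 0.3072×0.07 = 0.021504
Normalizer over all consistent configurations: 0.96×0.93 + 0.3072×0.07 = 0.914304
Posterior = 0.021504 / 0.914304 ≈ 0.024

P(earthquake | ¬alarm, ¬burglary) ≈ 0.024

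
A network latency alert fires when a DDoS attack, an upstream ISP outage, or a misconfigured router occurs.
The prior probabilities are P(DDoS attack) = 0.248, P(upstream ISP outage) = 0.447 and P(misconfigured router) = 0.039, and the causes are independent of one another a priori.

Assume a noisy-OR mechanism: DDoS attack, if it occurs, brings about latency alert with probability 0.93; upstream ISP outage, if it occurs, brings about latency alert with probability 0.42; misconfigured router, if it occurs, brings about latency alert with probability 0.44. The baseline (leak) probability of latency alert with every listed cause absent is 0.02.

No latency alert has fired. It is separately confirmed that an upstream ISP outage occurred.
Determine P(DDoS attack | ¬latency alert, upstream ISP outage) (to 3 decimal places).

P(DDoS attack | ¬latency alert, upstream ISP outage) ≈ 0.023

Under noisy-OR, P(latency alert | causes) = 1 − (1−0.02)·∏(1−qᵢ) over the active causes.
Sum P(¬latency alert|·) weighted by the priors over the 4 (DDoS attack, misconfigured router) configurations:
  P(¬latency alert | upstream ISP outage) = 0.5684*0.752*0.961 + 0.318304*0.752*0.039 + 0.039788*0.248*0.961 + 0.022281*0.248*0.039
        = 0.410767 + 0.009335 + 0.009483 + 0.000216 = 0.429801
Configurations with DDoS attack contribute 0.009699, so
  P(DDoS attack | ¬latency alert, upstream ISP outage) = 0.009699 / 0.429801 ≈ 0.023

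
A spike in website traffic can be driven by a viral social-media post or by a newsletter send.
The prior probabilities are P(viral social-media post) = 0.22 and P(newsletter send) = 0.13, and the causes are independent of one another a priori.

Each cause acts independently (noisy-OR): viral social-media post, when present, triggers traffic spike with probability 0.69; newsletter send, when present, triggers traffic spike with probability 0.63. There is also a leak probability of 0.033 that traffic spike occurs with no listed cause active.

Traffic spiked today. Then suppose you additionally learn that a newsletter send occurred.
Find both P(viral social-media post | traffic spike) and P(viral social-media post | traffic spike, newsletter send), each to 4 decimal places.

P(viral social-media post | traffic spike) ≈ 0.6456; P(viral social-media post | traffic spike, newsletter send) ≈ 0.2808

Under noisy-OR, P(traffic spike | causes) = 1 − (1−0.033)·∏(1−qᵢ) over the active causes.
P(traffic spike) = 0.033·0.78·0.87 + 0.64221·0.78·0.13 + 0.70023·0.22·0.87 + 0.889085·0.22·0.13 = 0.022394 + 0.065120 + 0.134024 + 0.025428 = 0.246966
Restricting to configurations with viral social-media post present: 0.134024 + 0.025428 = 0.159452.
So P(viral social-media post | traffic spike) = 0.159452/0.246966 ≈ 0.6456.

Now also conditioning on newsletter send=true:
Enumerate both values of viral social-media post and weight by the priors:
  P(traffic spike | newsletter send) = 0.64221*0.78 + 0.889085*0.22
        = 0.500924 + 0.195599 = 0.696523
Keeping only the viral social-media post-present terms gives 0.195599, so
  P(viral social-media post | traffic spike, newsletter send) = 0.195599 / 0.696523 ≈ 0.2808
— newsletter send explains away the evidence for viral social-media post.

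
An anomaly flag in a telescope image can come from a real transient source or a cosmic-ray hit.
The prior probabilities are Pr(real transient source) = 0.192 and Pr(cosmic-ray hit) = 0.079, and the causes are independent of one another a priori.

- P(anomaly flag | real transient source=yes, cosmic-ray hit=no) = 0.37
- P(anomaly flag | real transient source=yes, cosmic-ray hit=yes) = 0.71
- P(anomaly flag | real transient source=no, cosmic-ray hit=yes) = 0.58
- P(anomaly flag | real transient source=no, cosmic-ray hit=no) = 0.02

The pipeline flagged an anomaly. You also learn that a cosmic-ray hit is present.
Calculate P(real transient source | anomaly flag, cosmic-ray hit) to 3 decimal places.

P(anomaly flag | cosmic-ray hit) = 0.58·0.808 + 0.71·0.192 = 0.468640 + 0.136320 = 0.604960
Of this, 0.136320 comes from 0.71·0.192 (the real transient source=true cases).
Hence the posterior is 0.136320/0.604960 ≈ 0.225.

P(real transient source | anomaly flag, cosmic-ray hit) ≈ 0.225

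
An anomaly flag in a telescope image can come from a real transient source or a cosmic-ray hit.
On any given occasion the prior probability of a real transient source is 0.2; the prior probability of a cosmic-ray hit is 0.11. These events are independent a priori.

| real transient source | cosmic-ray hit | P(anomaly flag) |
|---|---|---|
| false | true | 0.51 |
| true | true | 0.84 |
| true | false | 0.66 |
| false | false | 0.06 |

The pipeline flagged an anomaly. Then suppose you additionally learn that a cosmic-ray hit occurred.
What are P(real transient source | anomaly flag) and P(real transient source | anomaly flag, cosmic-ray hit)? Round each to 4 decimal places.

By total probability over the 4 (real transient source, cosmic-ray hit) configurations:
  P(anomaly flag) = 0.06×0.8×0.89 + 0.51×0.8×0.11 + 0.66×0.2×0.89 + 0.84×0.2×0.11
        = 0.042720 + 0.044880 + 0.117480 + 0.018480 = 0.223560
The terms with real transient source present sum to 0.135960, so
  P(real transient source | anomaly flag) = 0.135960 / 0.223560 ≈ 0.6082

Now also conditioning on cosmic-ray hit=true:
P(anomaly flag | cosmic-ray hit) = 0.51·0.8 + 0.84·0.2 = 0.408000 + 0.168000 = 0.576000
The real transient source-present share is 0.84·0.2 = 0.168000.
So P(real transient source | anomaly flag, cosmic-ray hit) = 0.168000/0.576000 ≈ 0.2917.
Conditioning on cosmic-ray hit lowers the posterior on real transient source: the classic explaining-away effect in a common-effect structure.

P(real transient source | anomaly flag) ≈ 0.6082; P(real transient source | anomaly flag, cosmic-ray hit) ≈ 0.2917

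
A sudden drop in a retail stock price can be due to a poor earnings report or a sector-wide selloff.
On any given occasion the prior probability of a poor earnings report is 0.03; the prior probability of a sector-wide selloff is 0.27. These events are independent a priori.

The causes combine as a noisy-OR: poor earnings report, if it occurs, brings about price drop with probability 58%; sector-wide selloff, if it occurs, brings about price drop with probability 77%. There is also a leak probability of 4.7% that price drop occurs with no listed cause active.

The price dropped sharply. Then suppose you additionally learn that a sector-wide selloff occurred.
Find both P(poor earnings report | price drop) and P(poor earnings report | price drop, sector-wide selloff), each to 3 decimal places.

Under noisy-OR, P(price drop | causes) = 1 − (1−0.047)·∏(1−qᵢ) over the active causes.
For the numerator, keep only poor earnings report=true terms: 0.013134 + 0.007354 = 0.020488
The normalizing constant is 0.047×0.97×0.73 + 0.78081×0.97×0.27 + 0.59974×0.03×0.73 + 0.90794×0.03×0.27 = 0.258263
Posterior = 0.020488 / 0.258263 ≈ 0.079

Now condition on the additional information:
P(price drop | sector-wide selloff) = 0.78081·0.97 + 0.90794·0.03 = 0.757386 + 0.027238 = 0.784624
Restricting to configurations with poor earnings report present: 0.90794·0.03 = 0.027238.
P(poor earnings report | price drop, sector-wide selloff) = 0.027238 / 0.784624 ≈ 0.035

P(poor earnings report | price drop) ≈ 0.079; P(poor earnings report | price drop, sector-wide selloff) ≈ 0.035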